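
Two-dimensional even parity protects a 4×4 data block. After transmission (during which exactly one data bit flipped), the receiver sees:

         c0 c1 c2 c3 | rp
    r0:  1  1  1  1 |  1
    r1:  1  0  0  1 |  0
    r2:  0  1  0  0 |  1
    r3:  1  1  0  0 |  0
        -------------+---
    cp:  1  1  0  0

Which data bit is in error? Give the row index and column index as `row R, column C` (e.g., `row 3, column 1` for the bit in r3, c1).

Recompute each row's even parity and compare to rp:
  r0: data parity 0, sent rp 1 → mismatch
  r1: data parity 0, sent rp 0 → ok
  r2: data parity 1, sent rp 1 → ok
  r3: data parity 0, sent rp 0 → ok
Recompute each column's even parity and compare to cp:
  c0: data parity 1, sent cp 1 → ok
  c1: data parity 1, sent cp 1 → ok
  c2: data parity 1, sent cp 0 → mismatch
  c3: data parity 0, sent cp 0 → ok
Exactly one row (r0) and one column (c2) fail → the flipped bit is at their intersection.

row 0, column 2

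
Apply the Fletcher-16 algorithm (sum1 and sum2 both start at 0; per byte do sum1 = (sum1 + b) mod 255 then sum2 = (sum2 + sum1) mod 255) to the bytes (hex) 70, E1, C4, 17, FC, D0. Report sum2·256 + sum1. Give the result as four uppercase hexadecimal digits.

2FFB

Running sums (mod 255):
  after byte 0 (70): sum1=112, sum2=112
  after byte 1 (E1): sum1=82, sum2=194
  after byte 2 (C4): sum1=23, sum2=217
  after byte 3 (17): sum1=46, sum2=8
  after byte 4 (FC): sum1=43, sum2=51
  after byte 5 (D0): sum1=251, sum2=47
Checksum = sum2·256 + sum1 = 47·256 + 251 = 12283 = 0x2FFB.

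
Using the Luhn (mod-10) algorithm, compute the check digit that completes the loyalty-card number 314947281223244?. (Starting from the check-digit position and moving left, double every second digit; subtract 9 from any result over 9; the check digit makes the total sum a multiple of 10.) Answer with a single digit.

Partial digits right→left: 4 4 2 3 2 2 1 8 2 7 4 9 4 1 3
Double every second digit counting from the check-digit position (so the 1st, 3rd, 5th, ... of the partial from the right).
  doubled (with −9 where >9): 8 4 4 2 4 8 8 6 → sum 44
  kept as-is: 4 3 2 8 7 9 1 → sum 34
Total = 44 + 34 = 78.
Check digit = (10 − (78 mod 10)) mod 10 = 2.

2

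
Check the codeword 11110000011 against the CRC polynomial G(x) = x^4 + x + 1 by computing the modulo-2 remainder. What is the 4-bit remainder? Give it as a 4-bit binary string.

Modulo-2 division of 11110000011 by 10011:
  pos 0: 11110 XOR 10011 = 01101
  pos 1: 11010 XOR 10011 = 01001
  pos 2: 10010 XOR 10011 = 00001
  pos 6: 10011 XOR 10011 = 00000
Remainder = 0000 (zero — the frame passes the CRC check).

0000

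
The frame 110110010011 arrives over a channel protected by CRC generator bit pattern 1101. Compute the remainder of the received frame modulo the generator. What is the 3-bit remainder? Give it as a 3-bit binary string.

Modulo-2 division of 110110010011 by 1101:
  pos 0: 1101 XOR 1101 = 0000
  pos 4: 1001 XOR 1101 = 0100
  pos 5: 1000 XOR 1101 = 0101
  pos 6: 1010 XOR 1101 = 0111
  pos 7: 1111 XOR 1101 = 0010
Remainder = 101 (nonzero — an error is detected).

101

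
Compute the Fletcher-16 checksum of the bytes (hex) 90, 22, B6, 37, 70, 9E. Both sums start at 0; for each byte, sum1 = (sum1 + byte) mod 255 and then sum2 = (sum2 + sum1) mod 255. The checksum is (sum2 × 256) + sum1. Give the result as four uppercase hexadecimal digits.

0EAF

Running sums (mod 255):
  after byte 0 (90): sum1=144, sum2=144
  after byte 1 (22): sum1=178, sum2=67
  after byte 2 (B6): sum1=105, sum2=172
  after byte 3 (37): sum1=160, sum2=77
  after byte 4 (70): sum1=17, sum2=94
  after byte 5 (9E): sum1=175, sum2=14
Checksum = sum2·256 + sum1 = 14·256 + 175 = 3759 = 0x0EAF.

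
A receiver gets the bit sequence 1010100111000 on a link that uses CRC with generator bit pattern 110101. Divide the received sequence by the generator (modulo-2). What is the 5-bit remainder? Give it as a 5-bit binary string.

Modulo-2 division of 1010100111000 by 110101:
  pos 0: 101010 XOR 110101 = 011111
  pos 1: 111110 XOR 110101 = 001011
  pos 3: 101111 XOR 110101 = 011010
  pos 4: 110101 XOR 110101 = 000000
Remainder = 00000 (zero — the frame passes the CRC check).

00000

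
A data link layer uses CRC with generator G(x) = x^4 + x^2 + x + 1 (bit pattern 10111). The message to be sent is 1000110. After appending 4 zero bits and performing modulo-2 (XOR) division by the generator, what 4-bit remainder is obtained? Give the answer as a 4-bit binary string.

1101

Append 4 zeros: 10001100000. Divide by 10111 (XOR where the leading bit is 1):
  pos 0: 10001 XOR 10111 = 00110
  pos 2: 11010 XOR 10111 = 01101
  pos 3: 11010 XOR 10111 = 01101
  pos 4: 11010 XOR 10111 = 01101
  pos 5: 11010 XOR 10111 = 01101
  pos 6: 11010 XOR 10111 = 01101
Remainder (last 4 bits) = 1101. This is the CRC / FCS.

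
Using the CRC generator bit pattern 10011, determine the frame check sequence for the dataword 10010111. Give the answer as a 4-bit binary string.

0010

Append 4 zeros: 100101110000. Divide by 10011 (XOR where the leading bit is 1):
  pos 0: 10010 XOR 10011 = 00001
  pos 4: 11110 XOR 10011 = 01101
  pos 5: 11010 XOR 10011 = 01001
  pos 6: 10010 XOR 10011 = 00001
Remainder (last 4 bits) = 0010. This is the CRC / FCS.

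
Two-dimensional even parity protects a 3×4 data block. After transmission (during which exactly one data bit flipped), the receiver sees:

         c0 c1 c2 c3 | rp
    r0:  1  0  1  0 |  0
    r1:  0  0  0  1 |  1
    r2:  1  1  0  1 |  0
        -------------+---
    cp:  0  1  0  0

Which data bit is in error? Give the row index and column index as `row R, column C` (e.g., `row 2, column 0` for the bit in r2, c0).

Recompute each row's even parity and compare to rp:
  r0: data parity 0, sent rp 0 → ok
  r1: data parity 1, sent rp 1 → ok
  r2: data parity 1, sent rp 0 → mismatch
Recompute each column's even parity and compare to cp:
  c0: data parity 0, sent cp 0 → ok
  c1: data parity 1, sent cp 1 → ok
  c2: data parity 1, sent cp 0 → mismatch
  c3: data parity 0, sent cp 0 → ok
Exactly one row (r2) and one column (c2) fail → the flipped bit is at their intersection.

row 2, column 2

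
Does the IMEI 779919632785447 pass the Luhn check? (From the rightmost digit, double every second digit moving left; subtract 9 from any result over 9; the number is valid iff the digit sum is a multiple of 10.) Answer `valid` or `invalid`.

invalid

From the right, keep odd positions and double even positions (subtract 9 from any doubled value over 9):
  doubled (positions 2,4,...): 8 1 5 6 9 9 5 → sum 43
  kept (positions 1,3,...): 7 4 8 2 6 1 9 7 → sum 44
Total = 87.
87 mod 10 = 7, so the number is invalid.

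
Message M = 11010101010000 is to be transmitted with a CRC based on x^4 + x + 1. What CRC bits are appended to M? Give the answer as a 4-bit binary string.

0010

Append 4 zeros: 110101010100000000. Divide by 10011 (XOR where the leading bit is 1):
  pos 0: 11010 XOR 10011 = 01001
  pos 1: 10011 XOR 10011 = 00000
  pos 7: 10100 XOR 10011 = 00111
  pos 9: 11100 XOR 10011 = 01111
  pos 10: 11110 XOR 10011 = 01101
  pos 11: 11010 XOR 10011 = 01001
  pos 12: 10010 XOR 10011 = 00001
Remainder (last 4 bits) = 0010. This is the CRC / FCS.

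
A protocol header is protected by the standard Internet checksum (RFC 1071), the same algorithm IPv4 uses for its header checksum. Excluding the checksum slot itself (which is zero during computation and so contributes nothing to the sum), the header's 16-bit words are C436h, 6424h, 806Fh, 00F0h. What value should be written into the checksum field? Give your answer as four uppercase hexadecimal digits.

5645

One's-complement addition (fold any carry out of bit 15 back into bit 0):
  0xC436 + 0x6424 = 0x1285A → wrap carry → 0x285B
  0x285B + 0x806F = 0x0A8CA
  0xA8CA + 0x00F0 = 0x0A9BA
One's-complement sum = 0xA9BA.
Checksum = ~0xA9BA & 0xFFFF = 0x5645.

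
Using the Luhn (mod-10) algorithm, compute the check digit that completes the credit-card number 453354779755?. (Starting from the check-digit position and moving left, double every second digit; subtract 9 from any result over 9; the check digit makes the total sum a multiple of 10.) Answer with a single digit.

Partial digits right→left: 5 5 7 9 7 7 4 5 3 3 5 4
Double every second digit counting from the check-digit position (so the 1st, 3rd, 5th, ... of the partial from the right).
  doubled (with −9 where >9): 1 5 5 8 6 1 → sum 26
  kept as-is: 5 9 7 5 3 4 → sum 33
Total = 26 + 33 = 59.
Check digit = (10 − (59 mod 10)) mod 10 = 1.

1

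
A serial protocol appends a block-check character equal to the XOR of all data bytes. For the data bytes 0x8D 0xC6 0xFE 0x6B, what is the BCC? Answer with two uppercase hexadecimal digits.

DE

XOR the bytes together:
  start with 0x8D
  0x8D ⊕ 0xC6 = 0x4B
  0x4B ⊕ 0xFE = 0xB5
  0xB5 ⊕ 0x6B = 0xDE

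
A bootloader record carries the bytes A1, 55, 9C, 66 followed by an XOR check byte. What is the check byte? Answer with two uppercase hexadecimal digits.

0E

XOR the bytes together:
  start with 0xA1
  0xA1 ⊕ 0x55 = 0xF4
  0xF4 ⊕ 0x9C = 0x68
  0x68 ⊕ 0x66 = 0x0E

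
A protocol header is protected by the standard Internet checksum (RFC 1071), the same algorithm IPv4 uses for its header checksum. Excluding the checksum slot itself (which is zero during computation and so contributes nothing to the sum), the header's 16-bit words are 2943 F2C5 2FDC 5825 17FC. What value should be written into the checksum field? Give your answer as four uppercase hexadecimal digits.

One's-complement addition (fold any carry out of bit 15 back into bit 0):
  0x2943 + 0xF2C5 = 0x11C08 → wrap carry → 0x1C09
  0x1C09 + 0x2FDC = 0x04BE5
  0x4BE5 + 0x5825 = 0x0A40A
  0xA40A + 0x17FC = 0x0BC06
One's-complement sum = 0xBC06.
Checksum = ~0xBC06 & 0xFFFF = 0x43F9.

43F9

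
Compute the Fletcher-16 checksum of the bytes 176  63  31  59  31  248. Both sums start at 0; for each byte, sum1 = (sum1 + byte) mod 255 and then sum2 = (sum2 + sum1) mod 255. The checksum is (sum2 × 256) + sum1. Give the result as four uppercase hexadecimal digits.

Running sums (mod 255):
  after byte 0 (176): sum1=176, sum2=176
  after byte 1 (63): sum1=239, sum2=160
  after byte 2 (31): sum1=15, sum2=175
  after byte 3 (59): sum1=74, sum2=249
  after byte 4 (31): sum1=105, sum2=99
  after byte 5 (248): sum1=98, sum2=197
Checksum = sum2·256 + sum1 = 197·256 + 98 = 50530 = 0xC562.

C562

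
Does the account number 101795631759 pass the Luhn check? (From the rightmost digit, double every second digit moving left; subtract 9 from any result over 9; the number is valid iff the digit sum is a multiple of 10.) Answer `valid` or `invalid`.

From the right, keep odd positions and double even positions (subtract 9 from any doubled value over 9):
  doubled (positions 2,4,...): 1 2 3 9 2 2 → sum 19
  kept (positions 1,3,...): 9 7 3 5 7 0 → sum 31
Total = 50.
50 mod 10 = 0, so the number is valid.

valid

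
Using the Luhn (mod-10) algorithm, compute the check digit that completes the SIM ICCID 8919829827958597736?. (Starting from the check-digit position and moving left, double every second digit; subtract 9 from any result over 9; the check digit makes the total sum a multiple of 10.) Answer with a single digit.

Partial digits right→left: 6 3 7 7 9 5 8 5 9 7 2 8 9 2 8 9 1 9 8
Double every second digit counting from the check-digit position (so the 1st, 3rd, 5th, ... of the partial from the right).
  doubled (with −9 where >9): 3 5 9 7 9 4 9 7 2 7 → sum 62
  kept as-is: 3 7 5 5 7 8 2 9 9 → sum 55
Total = 62 + 55 = 117.
Check digit = (10 − (117 mod 10)) mod 10 = 3.

3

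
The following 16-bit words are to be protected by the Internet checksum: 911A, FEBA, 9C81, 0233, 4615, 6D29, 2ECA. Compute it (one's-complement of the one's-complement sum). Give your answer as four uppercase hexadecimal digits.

One's-complement addition (fold any carry out of bit 15 back into bit 0):
  0x911A + 0xFEBA = 0x18FD4 → wrap carry → 0x8FD5
  0x8FD5 + 0x9C81 = 0x12C56 → wrap carry → 0x2C57
  0x2C57 + 0x0233 = 0x02E8A
  0x2E8A + 0x4615 = 0x0749F
  0x749F + 0x6D29 = 0x0E1C8
  0xE1C8 + 0x2ECA = 0x11092 → wrap carry → 0x1093
One's-complement sum = 0x1093.
Checksum = ~0x1093 & 0xFFFF = 0xEF6C.

EF6C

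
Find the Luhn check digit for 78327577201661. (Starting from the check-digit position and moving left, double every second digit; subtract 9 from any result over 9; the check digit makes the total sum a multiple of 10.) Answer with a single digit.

5

Partial digits right→left: 1 6 6 1 0 2 7 7 5 7 2 3 8 7
Double every second digit counting from the check-digit position (so the 1st, 3rd, 5th, ... of the partial from the right).
  doubled (with −9 where >9): 2 3 0 5 1 4 7 → sum 22
  kept as-is: 6 1 2 7 7 3 7 → sum 33
Total = 22 + 33 = 55.
Check digit = (10 − (55 mod 10)) mod 10 = 5.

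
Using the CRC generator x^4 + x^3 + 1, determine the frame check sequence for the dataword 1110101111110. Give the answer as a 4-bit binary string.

Append 4 zeros: 11101011111100000. Divide by 11001 (XOR where the leading bit is 1):
  pos 0: 11101 XOR 11001 = 00100
  pos 2: 10001 XOR 11001 = 01000
  pos 3: 10001 XOR 11001 = 01000
  pos 4: 10001 XOR 11001 = 01000
  pos 5: 10001 XOR 11001 = 01000
  pos 6: 10001 XOR 11001 = 01000
  pos 7: 10001 XOR 11001 = 01000
  pos 8: 10000 XOR 11001 = 01001
  pos 9: 10010 XOR 11001 = 01011
  pos 10: 10110 XOR 11001 = 01111
  pos 11: 11110 XOR 11001 = 00111
Remainder (last 4 bits) = 1110. This is the CRC / FCS.

1110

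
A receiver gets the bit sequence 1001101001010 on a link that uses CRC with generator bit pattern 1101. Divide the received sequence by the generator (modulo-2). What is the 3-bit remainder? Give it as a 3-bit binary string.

100

Modulo-2 division of 1001101001010 by 1101:
  pos 0: 1001 XOR 1101 = 0100
  pos 1: 1001 XOR 1101 = 0100
  pos 2: 1000 XOR 1101 = 0101
  pos 3: 1011 XOR 1101 = 0110
  pos 4: 1100 XOR 1101 = 0001
  pos 7: 1010 XOR 1101 = 0111
  pos 8: 1111 XOR 1101 = 0010
Remainder = 100 (nonzero — an error is detected).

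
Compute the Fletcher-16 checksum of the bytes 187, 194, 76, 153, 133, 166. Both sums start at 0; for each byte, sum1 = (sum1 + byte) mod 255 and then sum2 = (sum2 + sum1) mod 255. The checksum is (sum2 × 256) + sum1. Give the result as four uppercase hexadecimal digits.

E390

Running sums (mod 255):
  after byte 0 (187): sum1=187, sum2=187
  after byte 1 (194): sum1=126, sum2=58
  after byte 2 (76): sum1=202, sum2=5
  after byte 3 (153): sum1=100, sum2=105
  after byte 4 (133): sum1=233, sum2=83
  after byte 5 (166): sum1=144, sum2=227
Checksum = sum2·256 + sum1 = 227·256 + 144 = 58256 = 0xE390.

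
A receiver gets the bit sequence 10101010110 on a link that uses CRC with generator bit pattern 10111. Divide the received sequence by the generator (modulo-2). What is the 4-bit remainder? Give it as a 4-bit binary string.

0000

Modulo-2 division of 10101010110 by 10111:
  pos 0: 10101 XOR 10111 = 00010
  pos 3: 10010 XOR 10111 = 00101
  pos 5: 10111 XOR 10111 = 00000
Remainder = 0000 (zero — the frame passes the CRC check).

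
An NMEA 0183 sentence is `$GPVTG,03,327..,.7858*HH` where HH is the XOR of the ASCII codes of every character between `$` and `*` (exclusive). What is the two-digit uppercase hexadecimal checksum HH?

67

XOR the ASCII codes of the payload characters:
  'G' = 0x47 → acc = 0x47
  'P' = 0x50 → acc = 0x17
  'V' = 0x56 → acc = 0x41
  'T' = 0x54 → acc = 0x15
  'G' = 0x47 → acc = 0x52
  ',' = 0x2C → acc = 0x7E
  '0' = 0x30 → acc = 0x4E
  '3' = 0x33 → acc = 0x7D
  ',' = 0x2C → acc = 0x51
  '3' = 0x33 → acc = 0x62
  '2' = 0x32 → acc = 0x50
  '7' = 0x37 → acc = 0x67
  '.' = 0x2E → acc = 0x49
  '.' = 0x2E → acc = 0x67
  ',' = 0x2C → acc = 0x4B
  '.' = 0x2E → acc = 0x65
  '7' = 0x37 → acc = 0x52
  '8' = 0x38 → acc = 0x6A
  '5' = 0x35 → acc = 0x5F
  '8' = 0x38 → acc = 0x67
Checksum = 0x67.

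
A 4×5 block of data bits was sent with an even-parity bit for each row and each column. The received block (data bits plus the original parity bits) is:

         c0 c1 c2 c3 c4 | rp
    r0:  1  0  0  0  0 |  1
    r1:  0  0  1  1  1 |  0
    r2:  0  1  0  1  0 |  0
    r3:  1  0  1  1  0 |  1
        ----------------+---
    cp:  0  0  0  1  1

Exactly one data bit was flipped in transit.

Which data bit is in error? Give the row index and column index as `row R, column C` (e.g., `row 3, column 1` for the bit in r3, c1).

row 1, column 1

Recompute each row's even parity and compare to rp:
  r0: data parity 1, sent rp 1 → ok
  r1: data parity 1, sent rp 0 → mismatch
  r2: data parity 0, sent rp 0 → ok
  r3: data parity 1, sent rp 1 → ok
Recompute each column's even parity and compare to cp:
  c0: data parity 0, sent cp 0 → ok
  c1: data parity 1, sent cp 0 → mismatch
  c2: data parity 0, sent cp 0 → ok
  c3: data parity 1, sent cp 1 → ok
  c4: data parity 1, sent cp 1 → ok
Exactly one row (r1) and one column (c1) fail → the flipped bit is at their intersection.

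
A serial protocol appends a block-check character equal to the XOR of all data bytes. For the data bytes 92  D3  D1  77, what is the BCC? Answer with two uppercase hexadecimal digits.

E7

XOR the bytes together:
  start with 0x92
  0x92 ⊕ 0xD3 = 0x41
  0x41 ⊕ 0xD1 = 0x90
  0x90 ⊕ 0x77 = 0xE7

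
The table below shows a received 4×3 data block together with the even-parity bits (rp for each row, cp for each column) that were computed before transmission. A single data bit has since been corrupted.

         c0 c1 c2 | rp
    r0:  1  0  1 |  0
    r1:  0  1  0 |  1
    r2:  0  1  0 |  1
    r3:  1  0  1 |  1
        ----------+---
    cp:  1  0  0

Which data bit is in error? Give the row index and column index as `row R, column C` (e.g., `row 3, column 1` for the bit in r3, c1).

row 3, column 0

Recompute each row's even parity and compare to rp:
  r0: data parity 0, sent rp 0 → ok
  r1: data parity 1, sent rp 1 → ok
  r2: data parity 1, sent rp 1 → ok
  r3: data parity 0, sent rp 1 → mismatch
Recompute each column's even parity and compare to cp:
  c0: data parity 0, sent cp 1 → mismatch
  c1: data parity 0, sent cp 0 → ok
  c2: data parity 0, sent cp 0 → ok
Exactly one row (r3) and one column (c0) fail → the flipped bit is at their intersection.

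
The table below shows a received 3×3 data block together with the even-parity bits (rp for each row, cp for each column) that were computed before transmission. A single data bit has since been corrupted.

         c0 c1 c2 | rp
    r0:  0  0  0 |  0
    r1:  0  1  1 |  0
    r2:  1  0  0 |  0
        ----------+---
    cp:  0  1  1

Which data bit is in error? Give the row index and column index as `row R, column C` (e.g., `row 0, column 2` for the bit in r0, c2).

Recompute each row's even parity and compare to rp:
  r0: data parity 0, sent rp 0 → ok
  r1: data parity 0, sent rp 0 → ok
  r2: data parity 1, sent rp 0 → mismatch
Recompute each column's even parity and compare to cp:
  c0: data parity 1, sent cp 0 → mismatch
  c1: data parity 1, sent cp 1 → ok
  c2: data parity 1, sent cp 1 → ok
Exactly one row (r2) and one column (c0) fail → the flipped bit is at their intersection.

row 2, column 0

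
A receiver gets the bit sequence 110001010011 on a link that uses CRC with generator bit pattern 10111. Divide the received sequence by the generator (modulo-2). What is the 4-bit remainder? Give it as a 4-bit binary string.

0000

Modulo-2 division of 110001010011 by 10111:
  pos 0: 11000 XOR 10111 = 01111
  pos 1: 11111 XOR 10111 = 01000
  pos 2: 10000 XOR 10111 = 00111
  pos 4: 11110 XOR 10111 = 01001
  pos 5: 10010 XOR 10111 = 00101
  pos 7: 10111 XOR 10111 = 00000
Remainder = 0000 (zero — the frame passes the CRC check).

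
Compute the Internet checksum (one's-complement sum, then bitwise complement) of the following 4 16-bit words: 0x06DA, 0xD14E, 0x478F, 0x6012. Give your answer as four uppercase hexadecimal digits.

8035

One's-complement addition (fold any carry out of bit 15 back into bit 0):
  0x06DA + 0xD14E = 0x0D828
  0xD828 + 0x478F = 0x11FB7 → wrap carry → 0x1FB8
  0x1FB8 + 0x6012 = 0x07FCA
One's-complement sum = 0x7FCA.
Checksum = ~0x7FCA & 0xFFFF = 0x8035.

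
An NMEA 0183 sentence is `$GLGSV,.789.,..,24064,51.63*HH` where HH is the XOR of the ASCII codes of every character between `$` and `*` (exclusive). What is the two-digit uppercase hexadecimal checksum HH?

XOR the ASCII codes of the payload characters:
  'G' = 0x47 → acc = 0x47
  'L' = 0x4C → acc = 0x0B
  'G' = 0x47 → acc = 0x4C
  'S' = 0x53 → acc = 0x1F
  'V' = 0x56 → acc = 0x49
  ',' = 0x2C → acc = 0x65
  '.' = 0x2E → acc = 0x4B
  '7' = 0x37 → acc = 0x7C
  '8' = 0x38 → acc = 0x44
  '9' = 0x39 → acc = 0x7D
  '.' = 0x2E → acc = 0x53
  ',' = 0x2C → acc = 0x7F
  '.' = 0x2E → acc = 0x51
  '.' = 0x2E → acc = 0x7F
  ',' = 0x2C → acc = 0x53
  '2' = 0x32 → acc = 0x61
  '4' = 0x34 → acc = 0x55
  '0' = 0x30 → acc = 0x65
  '6' = 0x36 → acc = 0x53
  '4' = 0x34 → acc = 0x67
  ',' = 0x2C → acc = 0x4B
  '5' = 0x35 → acc = 0x7E
  '1' = 0x31 → acc = 0x4F
  '.' = 0x2E → acc = 0x61
  '6' = 0x36 → acc = 0x57
  '3' = 0x33 → acc = 0x64
Checksum = 0x64.

64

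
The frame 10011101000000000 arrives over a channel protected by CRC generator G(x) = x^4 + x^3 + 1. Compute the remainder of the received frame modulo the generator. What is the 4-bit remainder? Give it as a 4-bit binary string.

Modulo-2 division of 10011101000000000 by 11001:
  pos 0: 10011 XOR 11001 = 01010
  pos 1: 10101 XOR 11001 = 01100
  pos 2: 11000 XOR 11001 = 00001
  pos 6: 11000 XOR 11001 = 00001
  pos 10: 10000 XOR 11001 = 01001
  pos 11: 10010 XOR 11001 = 01011
  pos 12: 10110 XOR 11001 = 01111
Remainder = 1111 (nonzero — an error is detected).

1111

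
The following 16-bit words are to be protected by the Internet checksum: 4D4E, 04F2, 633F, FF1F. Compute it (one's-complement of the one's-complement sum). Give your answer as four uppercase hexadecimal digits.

4B60

One's-complement addition (fold any carry out of bit 15 back into bit 0):
  0x4D4E + 0x04F2 = 0x05240
  0x5240 + 0x633F = 0x0B57F
  0xB57F + 0xFF1F = 0x1B49E → wrap carry → 0xB49F
One's-complement sum = 0xB49F.
Checksum = ~0xB49F & 0xFFFF = 0x4B60.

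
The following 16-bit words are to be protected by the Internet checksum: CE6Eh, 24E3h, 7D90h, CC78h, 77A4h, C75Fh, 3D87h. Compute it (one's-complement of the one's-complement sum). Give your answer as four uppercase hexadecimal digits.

One's-complement addition (fold any carry out of bit 15 back into bit 0):
  0xCE6E + 0x24E3 = 0x0F351
  0xF351 + 0x7D90 = 0x170E1 → wrap carry → 0x70E2
  0x70E2 + 0xCC78 = 0x13D5A → wrap carry → 0x3D5B
  0x3D5B + 0x77A4 = 0x0B4FF
  0xB4FF + 0xC75F = 0x17C5E → wrap carry → 0x7C5F
  0x7C5F + 0x3D87 = 0x0B9E6
One's-complement sum = 0xB9E6.
Checksum = ~0xB9E6 & 0xFFFF = 0x4619.

4619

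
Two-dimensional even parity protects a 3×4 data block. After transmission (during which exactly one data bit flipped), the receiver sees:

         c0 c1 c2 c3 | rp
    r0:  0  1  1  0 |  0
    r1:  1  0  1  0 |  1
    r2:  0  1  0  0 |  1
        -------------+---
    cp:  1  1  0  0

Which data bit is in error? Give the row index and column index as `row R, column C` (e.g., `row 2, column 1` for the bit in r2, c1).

Recompute each row's even parity and compare to rp:
  r0: data parity 0, sent rp 0 → ok
  r1: data parity 0, sent rp 1 → mismatch
  r2: data parity 1, sent rp 1 → ok
Recompute each column's even parity and compare to cp:
  c0: data parity 1, sent cp 1 → ok
  c1: data parity 0, sent cp 1 → mismatch
  c2: data parity 0, sent cp 0 → ok
  c3: data parity 0, sent cp 0 → ok
Exactly one row (r1) and one column (c1) fail → the flipped bit is at their intersection.

row 1, column 1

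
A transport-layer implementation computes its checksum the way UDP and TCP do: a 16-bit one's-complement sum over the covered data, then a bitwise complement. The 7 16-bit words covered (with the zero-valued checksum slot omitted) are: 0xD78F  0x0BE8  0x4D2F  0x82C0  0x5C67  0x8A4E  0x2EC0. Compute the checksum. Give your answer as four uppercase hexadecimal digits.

3722

One's-complement addition (fold any carry out of bit 15 back into bit 0):
  0xD78F + 0x0BE8 = 0x0E377
  0xE377 + 0x4D2F = 0x130A6 → wrap carry → 0x30A7
  0x30A7 + 0x82C0 = 0x0B367
  0xB367 + 0x5C67 = 0x10FCE → wrap carry → 0x0FCF
  0x0FCF + 0x8A4E = 0x09A1D
  0x9A1D + 0x2EC0 = 0x0C8DD
One's-complement sum = 0xC8DD.
Checksum = ~0xC8DD & 0xFFFF = 0x3722.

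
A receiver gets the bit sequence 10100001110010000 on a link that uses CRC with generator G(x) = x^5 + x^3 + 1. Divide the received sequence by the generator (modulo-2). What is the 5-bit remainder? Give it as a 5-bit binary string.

Modulo-2 division of 10100001110010000 by 101001:
  pos 0: 101000 XOR 101001 = 000001
  pos 5: 101110 XOR 101001 = 000111
  pos 8: 111010 XOR 101001 = 010011
  pos 9: 100110 XOR 101001 = 001111
  pos 11: 111100 XOR 101001 = 010101
Remainder = 10101 (nonzero — an error is detected).

10101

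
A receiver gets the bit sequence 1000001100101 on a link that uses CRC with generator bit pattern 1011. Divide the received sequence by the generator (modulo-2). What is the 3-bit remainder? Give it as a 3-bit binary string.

Modulo-2 division of 1000001100101 by 1011:
  pos 0: 1000 XOR 1011 = 0011
  pos 2: 1100 XOR 1011 = 0111
  pos 3: 1111 XOR 1011 = 0100
  pos 4: 1001 XOR 1011 = 0010
  pos 6: 1000 XOR 1011 = 0011
  pos 8: 1110 XOR 1011 = 0101
  pos 9: 1011 XOR 1011 = 0000
Remainder = 000 (zero — the frame passes the CRC check).

000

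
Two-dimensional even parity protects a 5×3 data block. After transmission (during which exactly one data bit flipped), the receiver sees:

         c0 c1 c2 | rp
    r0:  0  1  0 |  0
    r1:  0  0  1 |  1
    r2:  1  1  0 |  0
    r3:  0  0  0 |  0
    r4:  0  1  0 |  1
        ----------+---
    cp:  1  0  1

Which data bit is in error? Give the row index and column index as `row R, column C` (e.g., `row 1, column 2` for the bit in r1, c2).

row 0, column 1

Recompute each row's even parity and compare to rp:
  r0: data parity 1, sent rp 0 → mismatch
  r1: data parity 1, sent rp 1 → ok
  r2: data parity 0, sent rp 0 → ok
  r3: data parity 0, sent rp 0 → ok
  r4: data parity 1, sent rp 1 → ok
Recompute each column's even parity and compare to cp:
  c0: data parity 1, sent cp 1 → ok
  c1: data parity 1, sent cp 0 → mismatch
  c2: data parity 1, sent cp 1 → ok
Exactly one row (r0) and one column (c1) fail → the flipped bit is at their intersection.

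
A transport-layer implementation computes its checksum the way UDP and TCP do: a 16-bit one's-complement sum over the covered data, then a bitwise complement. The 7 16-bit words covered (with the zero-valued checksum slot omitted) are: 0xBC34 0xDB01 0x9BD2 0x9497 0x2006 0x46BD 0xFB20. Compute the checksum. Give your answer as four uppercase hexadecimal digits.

D67A

One's-complement addition (fold any carry out of bit 15 back into bit 0):
  0xBC34 + 0xDB01 = 0x19735 → wrap carry → 0x9736
  0x9736 + 0x9BD2 = 0x13308 → wrap carry → 0x3309
  0x3309 + 0x9497 = 0x0C7A0
  0xC7A0 + 0x2006 = 0x0E7A6
  0xE7A6 + 0x46BD = 0x12E63 → wrap carry → 0x2E64
  0x2E64 + 0xFB20 = 0x12984 → wrap carry → 0x2985
One's-complement sum = 0x2985.
Checksum = ~0x2985 & 0xFFFF = 0xD67A.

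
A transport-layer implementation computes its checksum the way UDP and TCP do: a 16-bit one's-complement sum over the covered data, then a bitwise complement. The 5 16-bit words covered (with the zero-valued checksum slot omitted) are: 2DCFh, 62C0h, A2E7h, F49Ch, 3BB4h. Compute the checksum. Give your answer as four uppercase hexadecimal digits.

9C37

One's-complement addition (fold any carry out of bit 15 back into bit 0):
  0x2DCF + 0x62C0 = 0x0908F
  0x908F + 0xA2E7 = 0x13376 → wrap carry → 0x3377
  0x3377 + 0xF49C = 0x12813 → wrap carry → 0x2814
  0x2814 + 0x3BB4 = 0x063C8
One's-complement sum = 0x63C8.
Checksum = ~0x63C8 & 0xFFFF = 0x9C37.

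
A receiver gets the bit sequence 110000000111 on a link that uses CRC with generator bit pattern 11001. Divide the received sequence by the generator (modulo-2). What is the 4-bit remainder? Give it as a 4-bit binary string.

Modulo-2 division of 110000000111 by 11001:
  pos 0: 11000 XOR 11001 = 00001
  pos 4: 10000 XOR 11001 = 01001
  pos 5: 10011 XOR 11001 = 01010
  pos 6: 10101 XOR 11001 = 01100
  pos 7: 11001 XOR 11001 = 00000
Remainder = 0000 (zero — the frame passes the CRC check).

0000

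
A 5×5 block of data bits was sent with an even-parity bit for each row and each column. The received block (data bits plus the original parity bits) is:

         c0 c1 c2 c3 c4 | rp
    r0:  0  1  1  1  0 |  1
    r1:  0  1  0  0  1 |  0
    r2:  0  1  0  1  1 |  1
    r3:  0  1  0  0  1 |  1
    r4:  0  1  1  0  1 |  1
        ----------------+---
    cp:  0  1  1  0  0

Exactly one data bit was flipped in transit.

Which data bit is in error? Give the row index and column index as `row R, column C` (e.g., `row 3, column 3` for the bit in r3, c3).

row 3, column 2

Recompute each row's even parity and compare to rp:
  r0: data parity 1, sent rp 1 → ok
  r1: data parity 0, sent rp 0 → ok
  r2: data parity 1, sent rp 1 → ok
  r3: data parity 0, sent rp 1 → mismatch
  r4: data parity 1, sent rp 1 → ok
Recompute each column's even parity and compare to cp:
  c0: data parity 0, sent cp 0 → ok
  c1: data parity 1, sent cp 1 → ok
  c2: data parity 0, sent cp 1 → mismatch
  c3: data parity 0, sent cp 0 → ok
  c4: data parity 0, sent cp 0 → ok
Exactly one row (r3) and one column (c2) fail → the flipped bit is at their intersection.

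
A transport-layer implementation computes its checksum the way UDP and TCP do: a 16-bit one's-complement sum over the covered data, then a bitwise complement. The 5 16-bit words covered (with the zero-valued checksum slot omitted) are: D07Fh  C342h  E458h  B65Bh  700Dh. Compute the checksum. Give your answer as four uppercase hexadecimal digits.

One's-complement addition (fold any carry out of bit 15 back into bit 0):
  0xD07F + 0xC342 = 0x193C1 → wrap carry → 0x93C2
  0x93C2 + 0xE458 = 0x1781A → wrap carry → 0x781B
  0x781B + 0xB65B = 0x12E76 → wrap carry → 0x2E77
  0x2E77 + 0x700D = 0x09E84
One's-complement sum = 0x9E84.
Checksum = ~0x9E84 & 0xFFFF = 0x617B.

617B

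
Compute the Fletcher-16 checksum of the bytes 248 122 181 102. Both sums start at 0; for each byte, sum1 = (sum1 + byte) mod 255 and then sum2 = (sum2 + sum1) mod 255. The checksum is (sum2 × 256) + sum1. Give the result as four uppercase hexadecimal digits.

258F

Running sums (mod 255):
  after byte 0 (248): sum1=248, sum2=248
  after byte 1 (122): sum1=115, sum2=108
  after byte 2 (181): sum1=41, sum2=149
  after byte 3 (102): sum1=143, sum2=37
Checksum = sum2·256 + sum1 = 37·256 + 143 = 9615 = 0x258F.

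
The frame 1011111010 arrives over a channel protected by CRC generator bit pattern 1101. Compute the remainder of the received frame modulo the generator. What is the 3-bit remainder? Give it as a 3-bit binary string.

Modulo-2 division of 1011111010 by 1101:
  pos 0: 1011 XOR 1101 = 0110
  pos 1: 1101 XOR 1101 = 0000
  pos 5: 1101 XOR 1101 = 0000
Remainder = 000 (zero — the frame passes the CRC check).

000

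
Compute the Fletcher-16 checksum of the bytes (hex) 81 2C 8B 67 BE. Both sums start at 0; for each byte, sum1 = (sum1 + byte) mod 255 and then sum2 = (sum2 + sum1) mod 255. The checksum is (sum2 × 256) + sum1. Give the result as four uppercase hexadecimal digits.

685F

Running sums (mod 255):
  after byte 0 (81): sum1=129, sum2=129
  after byte 1 (2C): sum1=173, sum2=47
  after byte 2 (8B): sum1=57, sum2=104
  after byte 3 (67): sum1=160, sum2=9
  after byte 4 (BE): sum1=95, sum2=104
Checksum = sum2·256 + sum1 = 104·256 + 95 = 26719 = 0x685F.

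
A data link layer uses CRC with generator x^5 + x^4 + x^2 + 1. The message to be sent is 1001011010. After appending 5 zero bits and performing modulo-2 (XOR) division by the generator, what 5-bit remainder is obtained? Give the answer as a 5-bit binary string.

00100

Append 5 zeros: 100101101000000. Divide by 110101 (XOR where the leading bit is 1):
  pos 0: 100101 XOR 110101 = 010000
  pos 1: 100001 XOR 110101 = 010100
  pos 2: 101000 XOR 110101 = 011101
  pos 3: 111011 XOR 110101 = 001110
  pos 5: 111000 XOR 110101 = 001101
  pos 7: 110100 XOR 110101 = 000001
Remainder (last 5 bits) = 00100. This is the CRC / FCS.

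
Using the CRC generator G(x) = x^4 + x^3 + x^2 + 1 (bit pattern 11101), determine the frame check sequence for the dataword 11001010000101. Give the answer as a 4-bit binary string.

1100

Append 4 zeros: 110010100001010000. Divide by 11101 (XOR where the leading bit is 1):
  pos 0: 11001 XOR 11101 = 00100
  pos 2: 10001 XOR 11101 = 01100
  pos 3: 11000 XOR 11101 = 00101
  pos 5: 10100 XOR 11101 = 01001
  pos 6: 10010 XOR 11101 = 01111
  pos 7: 11111 XOR 11101 = 00010
  pos 10: 10010 XOR 11101 = 01111
  pos 11: 11110 XOR 11101 = 00011
Remainder (last 4 bits) = 1100. This is the CRC / FCS.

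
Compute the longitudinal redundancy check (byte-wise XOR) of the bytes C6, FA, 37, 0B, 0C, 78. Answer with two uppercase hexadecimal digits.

XOR the bytes together:
  start with 0xC6
  0xC6 ⊕ 0xFA = 0x3C
  0x3C ⊕ 0x37 = 0x0B
  0x0B ⊕ 0x0B = 0x00
  0x00 ⊕ 0x0C = 0x0C
  0x0C ⊕ 0x78 = 0x74

74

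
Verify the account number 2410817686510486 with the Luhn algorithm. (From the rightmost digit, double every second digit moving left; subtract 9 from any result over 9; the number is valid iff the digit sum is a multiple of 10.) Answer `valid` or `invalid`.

invalid

From the right, keep odd positions and double even positions (subtract 9 from any doubled value over 9):
  doubled (positions 2,4,...): 7 0 1 7 5 7 2 4 → sum 33
  kept (positions 1,3,...): 6 4 1 6 6 1 0 4 → sum 28
Total = 61.
61 mod 10 = 1, so the number is invalid.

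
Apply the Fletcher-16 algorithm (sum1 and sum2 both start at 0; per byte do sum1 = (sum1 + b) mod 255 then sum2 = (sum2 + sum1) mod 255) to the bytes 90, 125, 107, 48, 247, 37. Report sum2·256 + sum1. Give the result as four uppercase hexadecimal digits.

E490

Running sums (mod 255):
  after byte 0 (90): sum1=90, sum2=90
  after byte 1 (125): sum1=215, sum2=50
  after byte 2 (107): sum1=67, sum2=117
  after byte 3 (48): sum1=115, sum2=232
  after byte 4 (247): sum1=107, sum2=84
  after byte 5 (37): sum1=144, sum2=228
Checksum = sum2·256 + sum1 = 228·256 + 144 = 58512 = 0xE490.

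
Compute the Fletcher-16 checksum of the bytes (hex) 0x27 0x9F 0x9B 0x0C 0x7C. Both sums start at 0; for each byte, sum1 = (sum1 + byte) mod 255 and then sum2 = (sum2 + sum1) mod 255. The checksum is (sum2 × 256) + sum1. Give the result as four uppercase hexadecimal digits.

Running sums (mod 255):
  after byte 0 (0x27): sum1=39, sum2=39
  after byte 1 (0x9F): sum1=198, sum2=237
  after byte 2 (0x9B): sum1=98, sum2=80
  after byte 3 (0x0C): sum1=110, sum2=190
  after byte 4 (0x7C): sum1=234, sum2=169
Checksum = sum2·256 + sum1 = 169·256 + 234 = 43498 = 0xA9EA.

A9EA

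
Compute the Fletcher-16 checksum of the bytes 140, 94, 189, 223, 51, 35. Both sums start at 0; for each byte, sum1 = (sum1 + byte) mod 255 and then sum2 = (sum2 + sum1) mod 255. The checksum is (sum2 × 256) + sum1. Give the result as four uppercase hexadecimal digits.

Running sums (mod 255):
  after byte 0 (140): sum1=140, sum2=140
  after byte 1 (94): sum1=234, sum2=119
  after byte 2 (189): sum1=168, sum2=32
  after byte 3 (223): sum1=136, sum2=168
  after byte 4 (51): sum1=187, sum2=100
  after byte 5 (35): sum1=222, sum2=67
Checksum = sum2·256 + sum1 = 67·256 + 222 = 17374 = 0x43DE.

43DE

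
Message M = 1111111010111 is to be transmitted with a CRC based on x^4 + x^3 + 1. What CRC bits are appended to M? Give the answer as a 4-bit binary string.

Append 4 zeros: 11111110101110000. Divide by 11001 (XOR where the leading bit is 1):
  pos 0: 11111 XOR 11001 = 00110
  pos 2: 11011 XOR 11001 = 00010
  pos 5: 10010 XOR 11001 = 01011
  pos 6: 10111 XOR 11001 = 01110
  pos 7: 11101 XOR 11001 = 00100
  pos 9: 10010 XOR 11001 = 01011
  pos 10: 10110 XOR 11001 = 01111
  pos 11: 11110 XOR 11001 = 00111
Remainder (last 4 bits) = 1110. This is the CRC / FCS.

1110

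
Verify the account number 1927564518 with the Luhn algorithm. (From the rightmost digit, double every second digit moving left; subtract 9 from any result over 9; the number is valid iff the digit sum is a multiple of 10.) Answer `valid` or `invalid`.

invalid

From the right, keep odd positions and double even positions (subtract 9 from any doubled value over 9):
  doubled (positions 2,4,...): 2 8 1 4 2 → sum 17
  kept (positions 1,3,...): 8 5 6 7 9 → sum 35
Total = 52.
52 mod 10 = 2, so the number is invalid.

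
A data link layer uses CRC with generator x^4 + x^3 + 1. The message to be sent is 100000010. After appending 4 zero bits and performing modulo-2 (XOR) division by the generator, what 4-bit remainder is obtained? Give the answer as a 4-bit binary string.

1000

Append 4 zeros: 1000000100000. Divide by 11001 (XOR where the leading bit is 1):
  pos 0: 10000 XOR 11001 = 01001
  pos 1: 10010 XOR 11001 = 01011
  pos 2: 10110 XOR 11001 = 01111
  pos 3: 11111 XOR 11001 = 00110
  pos 5: 11000 XOR 11001 = 00001
Remainder (last 4 bits) = 1000. This is the CRC / FCS.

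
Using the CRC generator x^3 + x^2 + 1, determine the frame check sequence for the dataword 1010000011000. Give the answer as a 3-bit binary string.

Append 3 zeros: 1010000011000000. Divide by 1101 (XOR where the leading bit is 1):
  pos 0: 1010 XOR 1101 = 0111
  pos 1: 1110 XOR 1101 = 0011
  pos 3: 1100 XOR 1101 = 0001
  pos 6: 1011 XOR 1101 = 0110
  pos 7: 1100 XOR 1101 = 0001
  pos 10: 1000 XOR 1101 = 0101
  pos 11: 1010 XOR 1101 = 0111
  pos 12: 1110 XOR 1101 = 0011
Remainder (last 3 bits) = 011. This is the CRC / FCS.

011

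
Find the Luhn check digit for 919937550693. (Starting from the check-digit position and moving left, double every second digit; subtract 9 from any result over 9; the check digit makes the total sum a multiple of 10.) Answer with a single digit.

Partial digits right→left: 3 9 6 0 5 5 7 3 9 9 1 9
Double every second digit counting from the check-digit position (so the 1st, 3rd, 5th, ... of the partial from the right).
  doubled (with −9 where >9): 6 3 1 5 9 2 → sum 26
  kept as-is: 9 0 5 3 9 9 → sum 35
Total = 26 + 35 = 61.
Check digit = (10 − (61 mod 10)) mod 10 = 9.

9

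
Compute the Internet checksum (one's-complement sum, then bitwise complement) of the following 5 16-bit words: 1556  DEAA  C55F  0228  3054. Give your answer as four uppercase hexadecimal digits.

One's-complement addition (fold any carry out of bit 15 back into bit 0):
  0x1556 + 0xDEAA = 0x0F400
  0xF400 + 0xC55F = 0x1B95F → wrap carry → 0xB960
  0xB960 + 0x0228 = 0x0BB88
  0xBB88 + 0x3054 = 0x0EBDC
One's-complement sum = 0xEBDC.
Checksum = ~0xEBDC & 0xFFFF = 0x1423.

1423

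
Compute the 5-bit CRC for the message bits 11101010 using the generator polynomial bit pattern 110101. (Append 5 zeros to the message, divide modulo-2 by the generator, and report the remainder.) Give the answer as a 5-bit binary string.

11100

Append 5 zeros: 1110101000000. Divide by 110101 (XOR where the leading bit is 1):
  pos 0: 111010 XOR 110101 = 001111
  pos 2: 111110 XOR 110101 = 001011
  pos 4: 101100 XOR 110101 = 011001
  pos 5: 110010 XOR 110101 = 000111
Remainder (last 5 bits) = 11100. This is the CRC / FCS.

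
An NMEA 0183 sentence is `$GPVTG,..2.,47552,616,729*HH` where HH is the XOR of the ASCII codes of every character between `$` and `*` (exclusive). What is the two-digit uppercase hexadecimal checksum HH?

XOR the ASCII codes of the payload characters:
  'G' = 0x47 → acc = 0x47
  'P' = 0x50 → acc = 0x17
  'V' = 0x56 → acc = 0x41
  'T' = 0x54 → acc = 0x15
  'G' = 0x47 → acc = 0x52
  ',' = 0x2C → acc = 0x7E
  '.' = 0x2E → acc = 0x50
  '.' = 0x2E → acc = 0x7E
  '2' = 0x32 → acc = 0x4C
  '.' = 0x2E → acc = 0x62
  ',' = 0x2C → acc = 0x4E
  '4' = 0x34 → acc = 0x7A
  '7' = 0x37 → acc = 0x4D
  '5' = 0x35 → acc = 0x78
  '5' = 0x35 → acc = 0x4D
  '2' = 0x32 → acc = 0x7F
  ',' = 0x2C → acc = 0x53
  '6' = 0x36 → acc = 0x65
  '1' = 0x31 → acc = 0x54
  '6' = 0x36 → acc = 0x62
  ',' = 0x2C → acc = 0x4E
  '7' = 0x37 → acc = 0x79
  '2' = 0x32 → acc = 0x4B
  '9' = 0x39 → acc = 0x72
Checksum = 0x72.

72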